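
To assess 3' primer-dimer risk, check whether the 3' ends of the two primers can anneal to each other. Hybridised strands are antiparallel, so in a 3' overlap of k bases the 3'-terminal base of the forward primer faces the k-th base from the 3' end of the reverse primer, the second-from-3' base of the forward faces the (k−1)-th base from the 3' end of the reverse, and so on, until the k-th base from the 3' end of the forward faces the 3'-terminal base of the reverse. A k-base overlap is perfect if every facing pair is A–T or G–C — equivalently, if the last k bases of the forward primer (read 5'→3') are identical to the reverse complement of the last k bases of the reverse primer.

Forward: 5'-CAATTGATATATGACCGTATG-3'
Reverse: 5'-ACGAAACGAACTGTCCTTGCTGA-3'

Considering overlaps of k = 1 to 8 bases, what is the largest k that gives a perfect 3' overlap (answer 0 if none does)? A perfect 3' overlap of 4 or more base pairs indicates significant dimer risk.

Longest perfect overlap: 0 complementary base pairs; below the dimer-risk threshold (threshold 4).

Last 8 bases (5'→3') — forward …ACCGTATG, reverse …CTTGCTGA.
Reverse complement of the reverse primer's last 8 bases: TCAGCAAG; its first k bases are the reverse complement of the reverse primer's last k bases, so a perfect k-base overlap needs the forward primer's last k bases to equal them.
Comparing (forward last k vs required): k=1: G vs T ✗; k=2: TG vs TC ✗; k=3: ATG vs TCA ✗; k=4: TATG vs TCAG ✗; k=5: GTATG vs TCAGC ✗; k=6: CGTATG vs TCAGCA ✗; k=7: CCGTATG vs TCAGCAA ✗; k=8: ACCGTATG vs TCAGCAAG ✗.
No overlap length from 1 to 8 is perfect, so the longest perfect 3' overlap is 0.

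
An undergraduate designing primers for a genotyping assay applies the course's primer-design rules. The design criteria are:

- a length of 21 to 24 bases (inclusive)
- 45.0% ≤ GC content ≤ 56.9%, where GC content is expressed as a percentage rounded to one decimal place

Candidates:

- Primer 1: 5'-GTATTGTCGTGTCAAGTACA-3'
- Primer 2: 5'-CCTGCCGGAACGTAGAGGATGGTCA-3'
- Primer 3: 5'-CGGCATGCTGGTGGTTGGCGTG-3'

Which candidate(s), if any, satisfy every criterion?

None of the candidates satisfy all criteria.

Primer 1 (20 nt, A=5 T=7 G=5 C=3): length 20, outside 21–24 ✗; GC 8/20 = 40.0%, outside 45.0–56.9% ✗ — fails.
Primer 2 (25 nt, A=6 T=4 G=9 C=6): length 25, outside 21–24 ✗; GC 15/25 = 60.0%, outside 45.0–56.9% ✗ — fails.
Primer 3 (22 nt, A=1 T=6 G=11 C=4): length 22 ✓; GC 15/22 = 68.2%, outside 45.0–56.9% ✗ — fails.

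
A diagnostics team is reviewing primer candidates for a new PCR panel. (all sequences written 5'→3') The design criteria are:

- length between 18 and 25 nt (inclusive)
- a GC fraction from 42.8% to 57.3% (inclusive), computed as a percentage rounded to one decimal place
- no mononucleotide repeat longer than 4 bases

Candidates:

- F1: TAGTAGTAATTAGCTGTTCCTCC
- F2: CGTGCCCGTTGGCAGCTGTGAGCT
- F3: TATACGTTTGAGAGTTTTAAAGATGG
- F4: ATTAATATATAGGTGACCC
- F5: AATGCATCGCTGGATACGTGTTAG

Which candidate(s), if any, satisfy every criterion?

F1 (23 nt, A=5 T=9 G=4 C=5): length 23 ✓; GC 9/23 = 39.1%, outside 42.8–57.3% ✗; longest run = 2 ✓ — fails.
F2 (24 nt, A=2 T=6 G=9 C=7): length 24 ✓; GC 16/24 = 66.7%, outside 42.8–57.3% ✗; longest run = 3 ✓ — fails.
F3 (26 nt, A=8 T=10 G=7 C=1): length 26, outside 18–25 ✗; GC 8/26 = 30.8%, outside 42.8–57.3% ✗; longest run = 4 ✓ — fails.
F4 (19 nt, A=7 T=6 G=3 C=3): length 19 ✓; GC 6/19 = 31.6%, outside 42.8–57.3% ✗; longest run = 3 ✓ — fails.
F5 (24 nt, A=6 T=7 G=7 C=4): length 24 ✓; GC 11/24 = 45.8% ✓; longest run = 2 ✓ — passes.

F5 only.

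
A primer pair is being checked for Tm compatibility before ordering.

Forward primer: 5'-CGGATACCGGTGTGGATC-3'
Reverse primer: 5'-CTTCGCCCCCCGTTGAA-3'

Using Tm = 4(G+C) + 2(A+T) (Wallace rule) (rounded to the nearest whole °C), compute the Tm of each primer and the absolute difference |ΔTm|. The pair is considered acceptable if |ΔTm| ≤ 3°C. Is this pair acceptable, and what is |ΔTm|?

Forward: A=3 T=4 G=7 C=4 → Tm = 2·7 + 4·11 = 58°C.
Reverse: A=2 T=4 G=3 C=8 → Tm = 2·6 + 4·11 = 56°C.
|ΔTm| = |58 − 56| = 2°C, ≤ 3°C.

|ΔTm| = 2°C; the pair is acceptable.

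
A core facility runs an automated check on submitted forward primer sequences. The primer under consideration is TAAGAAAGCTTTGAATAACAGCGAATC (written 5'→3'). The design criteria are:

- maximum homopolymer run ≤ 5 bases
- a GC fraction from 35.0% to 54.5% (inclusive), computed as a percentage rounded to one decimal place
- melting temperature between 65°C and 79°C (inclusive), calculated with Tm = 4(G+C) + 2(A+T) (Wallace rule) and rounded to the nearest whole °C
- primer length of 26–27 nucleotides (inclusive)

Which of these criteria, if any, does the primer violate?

Base counts: A=12, T=6, G=5, C=4 (length 27).
homopolymer run: longest run = 3 ✓
GC content: GC 9/27 = 33.3%, outside 35.0–54.5% ✗
Tm: Tm = 2·18 + 4·9 = 72°C ✓
length: length 27 ✓

Fails: GC content.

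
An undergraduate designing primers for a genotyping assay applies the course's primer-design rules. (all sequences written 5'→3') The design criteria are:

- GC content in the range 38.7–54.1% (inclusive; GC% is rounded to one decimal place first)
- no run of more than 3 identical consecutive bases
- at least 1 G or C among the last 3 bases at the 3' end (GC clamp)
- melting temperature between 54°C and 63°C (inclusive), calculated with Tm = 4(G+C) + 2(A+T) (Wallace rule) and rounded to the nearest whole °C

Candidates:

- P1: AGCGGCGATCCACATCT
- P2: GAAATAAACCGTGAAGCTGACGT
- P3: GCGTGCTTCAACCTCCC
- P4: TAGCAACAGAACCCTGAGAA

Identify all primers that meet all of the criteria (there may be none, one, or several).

P4 only.

P1 (17 nt, A=4 T=3 G=4 C=6): GC 10/17 = 58.8%, outside 38.7–54.1% ✗; longest run = 2 ✓; 3' end TCT has 1 G/C ✓; Tm = 2·7 + 4·10 = 54°C ✓ — fails.
P2 (23 nt, A=9 T=4 G=6 C=4): GC 10/23 = 43.5% ✓; longest run = 3 ✓; 3' end CGT has 2 G/C ✓; Tm = 2·13 + 4·10 = 66°C, outside 54–63°C ✗ — fails.
P3 (17 nt, A=2 T=4 G=3 C=8): GC 11/17 = 64.7%, outside 38.7–54.1% ✗; longest run = 3 ✓; 3' end CCC has 3 G/C ✓; Tm = 2·6 + 4·11 = 56°C ✓ — fails.
P4 (20 nt, A=9 T=2 G=4 C=5): GC 9/20 = 45.0% ✓; longest run = 3 ✓; 3' end GAA has 1 G/C ✓; Tm = 2·11 + 4·9 = 58°C ✓ — passes.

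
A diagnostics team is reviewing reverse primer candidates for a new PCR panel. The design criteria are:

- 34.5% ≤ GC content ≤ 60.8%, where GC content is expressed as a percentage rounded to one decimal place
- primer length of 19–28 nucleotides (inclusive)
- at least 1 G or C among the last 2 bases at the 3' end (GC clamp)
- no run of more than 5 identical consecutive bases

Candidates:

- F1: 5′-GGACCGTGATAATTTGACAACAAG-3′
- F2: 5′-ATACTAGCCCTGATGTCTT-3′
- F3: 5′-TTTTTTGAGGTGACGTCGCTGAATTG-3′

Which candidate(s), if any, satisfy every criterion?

F1 (24 nt, A=9 T=5 G=6 C=4): GC 10/24 = 41.7% ✓; length 24 ✓; 3' end AG has 1 G/C ✓; longest run = 3 ✓ — passes.
F2 (19 nt, A=4 T=7 G=3 C=5): GC 8/19 = 42.1% ✓; length 19 ✓; 3' end TT has 0 G/C, need ≥1 ✗; longest run = 3 ✓ — fails.
F3 (26 nt, A=4 T=11 G=8 C=3): GC 11/26 = 42.3% ✓; length 26 ✓; 3' end TG has 1 G/C ✓; longest run = 6, exceeds 5 ✗ — fails.

F1 only.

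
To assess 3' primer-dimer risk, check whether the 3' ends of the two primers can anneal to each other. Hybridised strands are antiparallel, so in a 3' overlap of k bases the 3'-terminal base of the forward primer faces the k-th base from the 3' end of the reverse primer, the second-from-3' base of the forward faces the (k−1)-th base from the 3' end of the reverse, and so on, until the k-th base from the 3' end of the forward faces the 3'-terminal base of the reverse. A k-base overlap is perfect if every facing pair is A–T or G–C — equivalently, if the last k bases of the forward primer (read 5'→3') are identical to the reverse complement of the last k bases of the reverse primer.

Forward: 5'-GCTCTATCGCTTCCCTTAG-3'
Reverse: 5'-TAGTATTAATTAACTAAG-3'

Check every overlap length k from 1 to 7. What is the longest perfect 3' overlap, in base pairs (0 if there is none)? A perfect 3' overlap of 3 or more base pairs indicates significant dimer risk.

Longest perfect overlap: 5 complementary base pairs; significant dimer risk (threshold 3).

Last 7 bases (5'→3') — forward …CCCTTAG, reverse …AACTAAG.
Reverse complement of the reverse primer's last 7 bases: CTTAGTT; its first k bases are the reverse complement of the reverse primer's last k bases, so a perfect k-base overlap needs the forward primer's last k bases to equal them.
Comparing (forward last k vs required): k=1: G vs C ✗; k=2: AG vs CT ✗; k=3: TAG vs CTT ✗; k=4: TTAG vs CTTA ✗; k=5: CTTAG vs CTTAG ✓; k=6: CCTTAG vs CTTAGT ✗; k=7: CCCTTAG vs CTTAGTT ✗.
Only k = 5 is perfect, so the longest perfect 3' overlap is 5.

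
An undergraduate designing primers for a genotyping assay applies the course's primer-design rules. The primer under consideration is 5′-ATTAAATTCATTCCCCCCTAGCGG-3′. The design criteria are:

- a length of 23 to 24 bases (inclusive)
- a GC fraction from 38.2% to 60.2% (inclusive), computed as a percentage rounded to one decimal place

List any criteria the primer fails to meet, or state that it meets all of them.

Base counts: A=6, T=7, G=3, C=8 (length 24).
length: length 24 ✓
GC content: GC 11/24 = 45.8% ✓

Meets all criteria.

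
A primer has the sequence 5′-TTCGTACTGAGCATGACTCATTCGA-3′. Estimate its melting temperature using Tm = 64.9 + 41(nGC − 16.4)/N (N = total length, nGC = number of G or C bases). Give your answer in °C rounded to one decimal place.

Base counts: A=6, T=8, G=5, C=6; G+C = 11, N = 25.
Tm = 64.9 + 41·(11 − 16.4)/25 = 64.9 + -221.40/25 = 56.0°C.

56.0°C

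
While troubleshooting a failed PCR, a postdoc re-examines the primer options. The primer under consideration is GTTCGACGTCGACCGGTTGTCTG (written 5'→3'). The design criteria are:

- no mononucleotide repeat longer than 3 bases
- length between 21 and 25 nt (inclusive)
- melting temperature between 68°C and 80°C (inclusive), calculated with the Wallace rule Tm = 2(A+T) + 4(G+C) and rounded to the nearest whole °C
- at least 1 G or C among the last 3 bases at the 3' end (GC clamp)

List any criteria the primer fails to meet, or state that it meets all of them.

Meets all criteria.

Base counts: A=2, T=7, G=8, C=6 (length 23).
homopolymer run: longest run = 2 ✓
length: length 23 ✓
Tm: Tm = 2·9 + 4·14 = 74°C ✓
GC clamp: 3' end CTG has 2 G/C ✓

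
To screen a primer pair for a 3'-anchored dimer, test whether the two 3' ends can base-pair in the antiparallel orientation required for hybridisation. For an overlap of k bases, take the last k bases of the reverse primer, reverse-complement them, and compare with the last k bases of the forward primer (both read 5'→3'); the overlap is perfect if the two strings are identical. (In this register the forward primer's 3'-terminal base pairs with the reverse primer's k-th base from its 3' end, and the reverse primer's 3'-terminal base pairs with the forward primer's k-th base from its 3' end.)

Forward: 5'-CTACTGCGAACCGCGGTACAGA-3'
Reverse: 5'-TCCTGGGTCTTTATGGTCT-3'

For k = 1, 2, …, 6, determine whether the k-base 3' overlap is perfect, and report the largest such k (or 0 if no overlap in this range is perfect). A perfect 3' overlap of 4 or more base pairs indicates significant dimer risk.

Longest perfect overlap: 3 complementary base pairs; below the dimer-risk threshold (threshold 4).

Last 6 bases (5'→3') — forward …TACAGA, reverse …TGGTCT.
Reverse complement of the reverse primer's last 6 bases: AGACCA; its first k bases are the reverse complement of the reverse primer's last k bases, so a perfect k-base overlap needs the forward primer's last k bases to equal them.
Comparing (forward last k vs required): k=1: A vs A ✓; k=2: GA vs AG ✗; k=3: AGA vs AGA ✓; k=4: CAGA vs AGAC ✗; k=5: ACAGA vs AGACC ✗; k=6: TACAGA vs AGACCA ✗.
Perfect overlaps at k = 1, 3; the largest is 3.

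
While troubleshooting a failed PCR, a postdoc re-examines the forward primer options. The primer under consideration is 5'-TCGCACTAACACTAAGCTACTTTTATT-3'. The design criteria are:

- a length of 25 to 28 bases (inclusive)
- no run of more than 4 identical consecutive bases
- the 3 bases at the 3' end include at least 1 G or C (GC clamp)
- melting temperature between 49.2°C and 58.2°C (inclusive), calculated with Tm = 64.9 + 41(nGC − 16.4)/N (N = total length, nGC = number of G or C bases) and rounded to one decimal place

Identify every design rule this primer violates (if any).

Base counts: A=8, T=10, G=2, C=7 (length 27).
length: length 27 ✓
homopolymer run: longest run = 4 ✓
GC clamp: 3' end ATT has 0 G/C, need ≥1 ✗
Tm: Tm = 64.9 + 41·(9 − 16.4)/27 = 53.7°C ✓

Fails: GC clamp.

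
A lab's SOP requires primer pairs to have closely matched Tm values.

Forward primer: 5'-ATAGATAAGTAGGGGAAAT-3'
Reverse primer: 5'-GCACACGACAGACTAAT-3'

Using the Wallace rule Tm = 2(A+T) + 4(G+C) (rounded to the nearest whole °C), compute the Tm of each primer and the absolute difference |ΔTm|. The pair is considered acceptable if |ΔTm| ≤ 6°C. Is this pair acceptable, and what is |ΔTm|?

Forward: A=9 T=4 G=6 C=0 → Tm = 2·13 + 4·6 = 50°C.
Reverse: A=7 T=2 G=3 C=5 → Tm = 2·9 + 4·8 = 50°C.
|ΔTm| = |50 − 50| = 0°C, ≤ 6°C.

|ΔTm| = 0°C; the pair is acceptable.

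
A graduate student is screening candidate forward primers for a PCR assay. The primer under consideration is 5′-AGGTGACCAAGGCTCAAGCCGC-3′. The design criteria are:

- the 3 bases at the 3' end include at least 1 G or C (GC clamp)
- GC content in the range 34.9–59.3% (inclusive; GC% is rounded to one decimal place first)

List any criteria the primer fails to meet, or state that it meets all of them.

Fails: GC content.

Base counts: A=6, T=2, G=7, C=7 (length 22).
GC clamp: 3' end CGC has 3 G/C ✓
GC content: GC 14/22 = 63.6%, outside 34.9–59.3% ✗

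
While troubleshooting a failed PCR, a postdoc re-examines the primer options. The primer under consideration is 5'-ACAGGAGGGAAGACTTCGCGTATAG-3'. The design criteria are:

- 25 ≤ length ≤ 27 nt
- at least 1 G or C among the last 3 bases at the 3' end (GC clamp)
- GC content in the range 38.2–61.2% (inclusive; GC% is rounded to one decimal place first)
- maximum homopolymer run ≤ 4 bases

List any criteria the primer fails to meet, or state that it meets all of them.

Meets all criteria.

Base counts: A=8, T=4, G=9, C=4 (length 25).
length: length 25 ✓
GC clamp: 3' end TAG has 1 G/C ✓
GC content: GC 13/25 = 52.0% ✓
homopolymer run: longest run = 3 ✓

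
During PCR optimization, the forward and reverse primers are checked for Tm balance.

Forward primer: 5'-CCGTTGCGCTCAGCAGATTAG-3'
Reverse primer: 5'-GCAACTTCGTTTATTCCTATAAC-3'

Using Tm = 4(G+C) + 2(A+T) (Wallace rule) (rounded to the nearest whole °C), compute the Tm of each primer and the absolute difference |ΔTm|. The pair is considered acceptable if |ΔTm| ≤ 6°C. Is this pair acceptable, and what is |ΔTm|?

Forward: A=4 T=5 G=6 C=6 → Tm = 2·9 + 4·12 = 66°C.
Reverse: A=6 T=9 G=2 C=6 → Tm = 2·15 + 4·8 = 62°C.
|ΔTm| = |66 − 62| = 4°C, ≤ 6°C.

|ΔTm| = 4°C; the pair is acceptable.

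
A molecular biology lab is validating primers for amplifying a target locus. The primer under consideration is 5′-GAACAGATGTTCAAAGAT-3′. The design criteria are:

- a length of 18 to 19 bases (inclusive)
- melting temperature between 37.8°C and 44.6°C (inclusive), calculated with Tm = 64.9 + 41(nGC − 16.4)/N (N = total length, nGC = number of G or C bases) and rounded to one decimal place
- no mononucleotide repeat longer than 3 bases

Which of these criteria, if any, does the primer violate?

Meets all criteria.

Base counts: A=8, T=4, G=4, C=2 (length 18).
length: length 18 ✓
Tm: Tm = 64.9 + 41·(6 − 16.4)/18 = 41.2°C ✓
homopolymer run: longest run = 3 ✓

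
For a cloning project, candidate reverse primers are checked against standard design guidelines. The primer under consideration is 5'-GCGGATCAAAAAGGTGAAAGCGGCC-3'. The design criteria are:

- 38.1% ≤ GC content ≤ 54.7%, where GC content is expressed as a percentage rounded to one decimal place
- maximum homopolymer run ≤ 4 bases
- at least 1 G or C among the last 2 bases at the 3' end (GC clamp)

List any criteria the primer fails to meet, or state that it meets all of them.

Base counts: A=9, T=2, G=9, C=5 (length 25).
GC content: GC 14/25 = 56.0%, outside 38.1–54.7% ✗
homopolymer run: longest run = 5, exceeds 4 ✗
GC clamp: 3' end CC has 2 G/C ✓

Fails: GC content, homopolymer run.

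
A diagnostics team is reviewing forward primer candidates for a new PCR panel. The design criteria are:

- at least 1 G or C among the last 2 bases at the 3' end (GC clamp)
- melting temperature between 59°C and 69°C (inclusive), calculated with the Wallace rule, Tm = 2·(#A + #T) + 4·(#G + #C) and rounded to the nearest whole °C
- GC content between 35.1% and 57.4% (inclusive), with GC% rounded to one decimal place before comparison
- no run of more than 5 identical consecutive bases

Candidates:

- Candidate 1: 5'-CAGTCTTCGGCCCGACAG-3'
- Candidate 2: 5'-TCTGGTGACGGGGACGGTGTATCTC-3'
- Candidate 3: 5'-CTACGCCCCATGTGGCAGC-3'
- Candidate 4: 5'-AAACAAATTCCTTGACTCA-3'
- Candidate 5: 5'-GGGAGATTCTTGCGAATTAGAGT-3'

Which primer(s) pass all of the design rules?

Candidate 1 (18 nt, A=3 T=3 G=5 C=7): 3' end AG has 1 G/C ✓; Tm = 2·6 + 4·12 = 60°C ✓; GC 12/18 = 66.7%, outside 35.1–57.4% ✗; longest run = 3 ✓ — fails.
Candidate 2 (25 nt, A=3 T=7 G=10 C=5): 3' end TC has 1 G/C ✓; Tm = 2·10 + 4·15 = 80°C, outside 59–69°C ✗; GC 15/25 = 60.0%, outside 35.1–57.4% ✗; longest run = 4 ✓ — fails.
Candidate 3 (19 nt, A=3 T=3 G=5 C=8): 3' end GC has 2 G/C ✓; Tm = 2·6 + 4·13 = 64°C ✓; GC 13/19 = 68.4%, outside 35.1–57.4% ✗; longest run = 4 ✓ — fails.
Candidate 4 (19 nt, A=8 T=5 G=1 C=5): 3' end CA has 1 G/C ✓; Tm = 2·13 + 4·6 = 50°C, outside 59–69°C ✗; GC 6/19 = 31.6%, outside 35.1–57.4% ✗; longest run = 3 ✓ — fails.
Candidate 5 (23 nt, A=6 T=7 G=8 C=2): 3' end GT has 1 G/C ✓; Tm = 2·13 + 4·10 = 66°C ✓; GC 10/23 = 43.5% ✓; longest run = 3 ✓ — passes.

Candidate 5 only.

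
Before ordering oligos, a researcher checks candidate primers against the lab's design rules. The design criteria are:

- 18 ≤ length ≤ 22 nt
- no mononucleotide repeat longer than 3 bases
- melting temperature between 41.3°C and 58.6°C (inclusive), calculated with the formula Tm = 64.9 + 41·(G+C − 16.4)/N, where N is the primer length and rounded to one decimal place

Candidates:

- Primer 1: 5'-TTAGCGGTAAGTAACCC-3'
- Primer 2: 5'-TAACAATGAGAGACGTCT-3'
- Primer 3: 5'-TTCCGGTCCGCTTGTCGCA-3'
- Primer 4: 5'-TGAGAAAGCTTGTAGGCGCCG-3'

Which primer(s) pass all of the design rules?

Primer 2, Primer 3 and Primer 4.

Primer 1 (17 nt, A=5 T=4 G=4 C=4): length 17, outside 18–22 ✗; longest run = 3 ✓; Tm = 64.9 + 41·(8 − 16.4)/17 = 44.6°C ✓ — fails.
Primer 2 (18 nt, A=7 T=4 G=4 C=3): length 18 ✓; longest run = 2 ✓; Tm = 64.9 + 41·(7 − 16.4)/18 = 43.5°C ✓ — passes.
Primer 3 (19 nt, A=1 T=6 G=5 C=7): length 19 ✓; longest run = 2 ✓; Tm = 64.9 + 41·(12 − 16.4)/19 = 55.4°C ✓ — passes.
Primer 4 (21 nt, A=5 T=4 G=8 C=4): length 21 ✓; longest run = 3 ✓; Tm = 64.9 + 41·(12 − 16.4)/21 = 56.3°C ✓ — passes.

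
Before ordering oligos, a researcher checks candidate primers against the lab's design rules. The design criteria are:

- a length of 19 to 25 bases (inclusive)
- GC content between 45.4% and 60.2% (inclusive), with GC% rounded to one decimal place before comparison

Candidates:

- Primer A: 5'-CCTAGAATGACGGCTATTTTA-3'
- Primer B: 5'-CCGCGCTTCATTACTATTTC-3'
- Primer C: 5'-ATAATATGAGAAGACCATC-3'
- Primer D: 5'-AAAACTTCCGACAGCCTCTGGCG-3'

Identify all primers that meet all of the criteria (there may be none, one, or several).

Primer A (21 nt, A=6 T=7 G=4 C=4): length 21 ✓; GC 8/21 = 38.1%, outside 45.4–60.2% ✗ — fails.
Primer B (20 nt, A=3 T=8 G=2 C=7): length 20 ✓; GC 9/20 = 45.0%, outside 45.4–60.2% ✗ — fails.
Primer C (19 nt, A=9 T=4 G=3 C=3): length 19 ✓; GC 6/19 = 31.6%, outside 45.4–60.2% ✗ — fails.
Primer D (23 nt, A=6 T=4 G=5 C=8): length 23 ✓; GC 13/23 = 56.5% ✓ — passes.

Primer D only.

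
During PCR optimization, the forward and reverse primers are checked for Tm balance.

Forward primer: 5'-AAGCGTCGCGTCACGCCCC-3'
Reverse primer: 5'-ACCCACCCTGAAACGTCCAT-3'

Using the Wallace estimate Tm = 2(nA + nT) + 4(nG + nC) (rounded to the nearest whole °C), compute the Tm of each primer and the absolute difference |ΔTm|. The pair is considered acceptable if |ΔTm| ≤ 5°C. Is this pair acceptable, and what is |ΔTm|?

Forward: A=3 T=2 G=5 C=9 → Tm = 2·5 + 4·14 = 66°C.
Reverse: A=6 T=3 G=2 C=9 → Tm = 2·9 + 4·11 = 62°C.
|ΔTm| = |66 − 62| = 4°C, ≤ 5°C.

|ΔTm| = 4°C; the pair is acceptable.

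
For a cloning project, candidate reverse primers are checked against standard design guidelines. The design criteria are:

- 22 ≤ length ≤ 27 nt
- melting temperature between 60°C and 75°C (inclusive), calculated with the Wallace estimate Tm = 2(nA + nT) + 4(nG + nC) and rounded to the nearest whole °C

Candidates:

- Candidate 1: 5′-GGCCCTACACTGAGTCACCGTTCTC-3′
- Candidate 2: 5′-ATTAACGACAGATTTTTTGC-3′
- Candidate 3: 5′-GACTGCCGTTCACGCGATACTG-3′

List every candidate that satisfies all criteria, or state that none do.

Candidate 1 (25 nt, A=4 T=6 G=5 C=10): length 25 ✓; Tm = 2·10 + 4·15 = 80°C, outside 60–75°C ✗ — fails.
Candidate 2 (20 nt, A=6 T=8 G=3 C=3): length 20, outside 22–27 ✗; Tm = 2·14 + 4·6 = 52°C, outside 60–75°C ✗ — fails.
Candidate 3 (22 nt, A=4 T=5 G=6 C=7): length 22 ✓; Tm = 2·9 + 4·13 = 70°C ✓ — passes.

Candidate 3 only.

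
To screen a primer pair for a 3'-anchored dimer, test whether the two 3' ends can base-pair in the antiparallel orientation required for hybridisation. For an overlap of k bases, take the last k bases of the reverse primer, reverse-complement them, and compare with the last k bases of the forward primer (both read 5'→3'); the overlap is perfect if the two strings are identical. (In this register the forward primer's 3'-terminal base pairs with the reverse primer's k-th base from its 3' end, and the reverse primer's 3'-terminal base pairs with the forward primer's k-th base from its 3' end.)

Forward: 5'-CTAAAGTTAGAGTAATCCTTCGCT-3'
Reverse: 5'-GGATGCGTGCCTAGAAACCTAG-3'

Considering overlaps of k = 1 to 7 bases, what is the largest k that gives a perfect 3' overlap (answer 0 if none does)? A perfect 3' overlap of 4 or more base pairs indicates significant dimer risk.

Longest perfect overlap: 2 complementary base pairs; below the dimer-risk threshold (threshold 4).

Last 7 bases (5'→3') — forward …CTTCGCT, reverse …AACCTAG.
Reverse complement of the reverse primer's last 7 bases: CTAGGTT; its first k bases are the reverse complement of the reverse primer's last k bases, so a perfect k-base overlap needs the forward primer's last k bases to equal them.
Comparing (forward last k vs required): k=1: T vs C ✗; k=2: CT vs CT ✓; k=3: GCT vs CTA ✗; k=4: CGCT vs CTAG ✗; k=5: TCGCT vs CTAGG ✗; k=6: TTCGCT vs CTAGGT ✗; k=7: CTTCGCT vs CTAGGTT ✗.
Only k = 2 is perfect, so the longest perfect 3' overlap is 2.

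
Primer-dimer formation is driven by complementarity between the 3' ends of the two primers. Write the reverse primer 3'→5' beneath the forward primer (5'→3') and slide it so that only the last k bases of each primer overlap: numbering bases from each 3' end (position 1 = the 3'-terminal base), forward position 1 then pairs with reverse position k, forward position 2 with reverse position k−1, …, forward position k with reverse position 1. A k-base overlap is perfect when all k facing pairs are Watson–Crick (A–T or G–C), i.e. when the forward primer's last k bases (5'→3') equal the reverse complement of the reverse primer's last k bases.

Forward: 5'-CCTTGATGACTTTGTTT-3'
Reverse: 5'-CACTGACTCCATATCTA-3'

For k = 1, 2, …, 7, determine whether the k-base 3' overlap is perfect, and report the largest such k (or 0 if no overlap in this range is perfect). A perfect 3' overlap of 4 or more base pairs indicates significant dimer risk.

Last 7 bases (5'→3') — forward …TTTGTTT, reverse …ATATCTA.
Reverse complement of the reverse primer's last 7 bases: TAGATAT; its first k bases are the reverse complement of the reverse primer's last k bases, so a perfect k-base overlap needs the forward primer's last k bases to equal them.
Comparing (forward last k vs required): k=1: T vs T ✓; k=2: TT vs TA ✗; k=3: TTT vs TAG ✗; k=4: GTTT vs TAGA ✗; k=5: TGTTT vs TAGAT ✗; k=6: TTGTTT vs TAGATA ✗; k=7: TTTGTTT vs TAGATAT ✗.
Only k = 1 is perfect, so the longest perfect 3' overlap is 1.

Longest perfect overlap: 1 complementary base pair; below the dimer-risk threshold (threshold 4).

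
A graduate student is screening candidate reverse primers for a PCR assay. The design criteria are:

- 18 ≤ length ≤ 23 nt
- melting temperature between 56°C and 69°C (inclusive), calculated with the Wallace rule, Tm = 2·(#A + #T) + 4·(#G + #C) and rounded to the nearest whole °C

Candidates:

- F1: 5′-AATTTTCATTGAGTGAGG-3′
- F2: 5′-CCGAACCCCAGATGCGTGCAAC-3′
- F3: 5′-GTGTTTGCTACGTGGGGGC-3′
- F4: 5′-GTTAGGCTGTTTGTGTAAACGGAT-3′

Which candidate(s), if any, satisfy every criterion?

F1 (18 nt, A=5 T=7 G=5 C=1): length 18 ✓; Tm = 2·12 + 4·6 = 48°C, outside 56–69°C ✗ — fails.
F2 (22 nt, A=6 T=2 G=5 C=9): length 22 ✓; Tm = 2·8 + 4·14 = 72°C, outside 56–69°C ✗ — fails.
F3 (19 nt, A=1 T=6 G=9 C=3): length 19 ✓; Tm = 2·7 + 4·12 = 62°C ✓ — passes.
F4 (24 nt, A=5 T=9 G=8 C=2): length 24, outside 18–23 ✗; Tm = 2·14 + 4·10 = 68°C ✓ — fails.

F3 only.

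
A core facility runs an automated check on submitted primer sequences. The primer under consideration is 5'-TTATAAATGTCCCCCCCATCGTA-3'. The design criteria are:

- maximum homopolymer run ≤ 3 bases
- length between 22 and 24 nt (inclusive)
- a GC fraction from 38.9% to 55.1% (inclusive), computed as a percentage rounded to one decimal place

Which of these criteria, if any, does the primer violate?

Base counts: A=6, T=7, G=2, C=8 (length 23).
homopolymer run: longest run = 7, exceeds 3 ✗
length: length 23 ✓
GC content: GC 10/23 = 43.5% ✓

Fails: homopolymer run.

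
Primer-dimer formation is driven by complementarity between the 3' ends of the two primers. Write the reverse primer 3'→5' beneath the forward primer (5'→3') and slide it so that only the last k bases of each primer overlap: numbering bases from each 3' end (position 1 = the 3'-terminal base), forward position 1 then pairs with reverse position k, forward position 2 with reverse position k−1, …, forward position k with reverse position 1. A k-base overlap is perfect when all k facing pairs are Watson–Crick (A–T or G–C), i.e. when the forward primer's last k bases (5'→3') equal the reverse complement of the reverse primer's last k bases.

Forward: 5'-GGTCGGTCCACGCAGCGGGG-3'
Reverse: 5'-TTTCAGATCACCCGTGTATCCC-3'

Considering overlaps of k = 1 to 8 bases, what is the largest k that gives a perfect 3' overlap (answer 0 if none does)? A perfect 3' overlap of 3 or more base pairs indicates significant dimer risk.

Longest perfect overlap: 3 complementary base pairs; significant dimer risk (threshold 3).

Last 8 bases (5'→3') — forward …CAGCGGGG, reverse …TGTATCCC.
Reverse complement of the reverse primer's last 8 bases: GGGATACA; its first k bases are the reverse complement of the reverse primer's last k bases, so a perfect k-base overlap needs the forward primer's last k bases to equal them.
Comparing (forward last k vs required): k=1: G vs G ✓; k=2: GG vs GG ✓; k=3: GGG vs GGG ✓; k=4: GGGG vs GGGA ✗; k=5: CGGGG vs GGGAT ✗; k=6: GCGGGG vs GGGATA ✗; k=7: AGCGGGG vs GGGATAC ✗; k=8: CAGCGGGG vs GGGATACA ✗.
Perfect overlaps at k = 1, 2, 3; the largest is 3.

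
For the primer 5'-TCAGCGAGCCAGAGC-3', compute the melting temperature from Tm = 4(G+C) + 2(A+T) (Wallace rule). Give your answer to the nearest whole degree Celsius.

50°C

Base counts: A=4, T=1, G=5, C=5 (length 15).
Tm = 2·(4+1) + 4·(5+5) = 2·5 + 4·10 = 10 + 40 = 50°C.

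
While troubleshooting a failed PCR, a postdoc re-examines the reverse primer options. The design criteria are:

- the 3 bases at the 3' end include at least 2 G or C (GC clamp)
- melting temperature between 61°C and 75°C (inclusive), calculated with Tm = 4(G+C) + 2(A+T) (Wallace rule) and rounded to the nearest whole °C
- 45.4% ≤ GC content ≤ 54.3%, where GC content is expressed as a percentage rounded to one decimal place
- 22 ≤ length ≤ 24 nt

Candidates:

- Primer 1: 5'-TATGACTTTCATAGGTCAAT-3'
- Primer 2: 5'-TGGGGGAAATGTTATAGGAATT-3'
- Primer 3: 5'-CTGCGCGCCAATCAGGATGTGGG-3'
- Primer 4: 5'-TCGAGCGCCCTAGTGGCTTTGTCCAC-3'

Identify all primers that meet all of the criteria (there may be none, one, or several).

Primer 1 (20 nt, A=6 T=8 G=3 C=3): 3' end AAT has 0 G/C, need ≥2 ✗; Tm = 2·14 + 4·6 = 52°C, outside 61–75°C ✗; GC 6/20 = 30.0%, outside 45.4–54.3% ✗; length 20, outside 22–24 ✗ — fails.
Primer 2 (22 nt, A=7 T=7 G=8 C=0): 3' end ATT has 0 G/C, need ≥2 ✗; Tm = 2·14 + 4·8 = 60°C, outside 61–75°C ✗; GC 8/22 = 36.4%, outside 45.4–54.3% ✗; length 22 ✓ — fails.
Primer 3 (23 nt, A=4 T=4 G=9 C=6): 3' end GGG has 3 G/C ✓; Tm = 2·8 + 4·15 = 76°C, outside 61–75°C ✗; GC 15/23 = 65.2%, outside 45.4–54.3% ✗; length 23 ✓ — fails.
Primer 4 (26 nt, A=3 T=7 G=7 C=9): 3' end CAC has 2 G/C ✓; Tm = 2·10 + 4·16 = 84°C, outside 61–75°C ✗; GC 16/26 = 61.5%, outside 45.4–54.3% ✗; length 26, outside 22–24 ✗ — fails.

None of the candidates satisfy all criteria.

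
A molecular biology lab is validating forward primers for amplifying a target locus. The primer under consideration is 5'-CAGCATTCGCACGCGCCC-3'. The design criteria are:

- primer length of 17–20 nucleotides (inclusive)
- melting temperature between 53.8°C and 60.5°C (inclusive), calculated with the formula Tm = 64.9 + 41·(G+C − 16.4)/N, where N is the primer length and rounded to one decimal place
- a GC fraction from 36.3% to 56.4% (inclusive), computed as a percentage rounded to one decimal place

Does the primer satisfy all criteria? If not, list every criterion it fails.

Base counts: A=3, T=2, G=4, C=9 (length 18).
length: length 18 ✓
Tm: Tm = 64.9 + 41·(13 − 16.4)/18 = 57.2°C ✓
GC content: GC 13/18 = 72.2%, outside 36.3–56.4% ✗

Fails: GC content.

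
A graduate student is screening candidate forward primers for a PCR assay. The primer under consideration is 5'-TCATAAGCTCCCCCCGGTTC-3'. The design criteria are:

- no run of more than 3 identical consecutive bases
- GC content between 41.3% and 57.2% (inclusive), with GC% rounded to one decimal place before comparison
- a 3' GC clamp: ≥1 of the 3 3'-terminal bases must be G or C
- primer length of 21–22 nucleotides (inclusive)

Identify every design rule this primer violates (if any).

Fails: homopolymer run, GC content, length.

Base counts: A=3, T=5, G=3, C=9 (length 20).
homopolymer run: longest run = 6, exceeds 3 ✗
GC content: GC 12/20 = 60.0%, outside 41.3–57.2% ✗
GC clamp: 3' end TTC has 1 G/C ✓
length: length 20, outside 21–22 ✗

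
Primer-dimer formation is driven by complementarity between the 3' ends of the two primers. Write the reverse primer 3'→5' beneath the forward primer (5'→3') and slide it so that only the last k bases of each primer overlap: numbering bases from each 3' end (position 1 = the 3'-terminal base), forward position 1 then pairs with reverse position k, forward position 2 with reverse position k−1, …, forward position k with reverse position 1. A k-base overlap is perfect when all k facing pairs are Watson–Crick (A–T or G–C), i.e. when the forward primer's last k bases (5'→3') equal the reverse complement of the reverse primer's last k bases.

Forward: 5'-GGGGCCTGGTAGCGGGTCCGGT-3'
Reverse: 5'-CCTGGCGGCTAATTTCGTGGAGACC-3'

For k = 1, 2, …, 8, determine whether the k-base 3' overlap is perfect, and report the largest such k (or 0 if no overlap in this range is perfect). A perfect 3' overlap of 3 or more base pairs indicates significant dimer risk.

Longest perfect overlap: 3 complementary base pairs; significant dimer risk (threshold 3).

Last 8 bases (5'→3') — forward …GGTCCGGT, reverse …TGGAGACC.
Reverse complement of the reverse primer's last 8 bases: GGTCTCCA; its first k bases are the reverse complement of the reverse primer's last k bases, so a perfect k-base overlap needs the forward primer's last k bases to equal them.
Comparing (forward last k vs required): k=1: T vs G ✗; k=2: GT vs GG ✗; k=3: GGT vs GGT ✓; k=4: CGGT vs GGTC ✗; k=5: CCGGT vs GGTCT ✗; k=6: TCCGGT vs GGTCTC ✗; k=7: GTCCGGT vs GGTCTCC ✗; k=8: GGTCCGGT vs GGTCTCCA ✗.
Only k = 3 is perfect, so the longest perfect 3' overlap is 3.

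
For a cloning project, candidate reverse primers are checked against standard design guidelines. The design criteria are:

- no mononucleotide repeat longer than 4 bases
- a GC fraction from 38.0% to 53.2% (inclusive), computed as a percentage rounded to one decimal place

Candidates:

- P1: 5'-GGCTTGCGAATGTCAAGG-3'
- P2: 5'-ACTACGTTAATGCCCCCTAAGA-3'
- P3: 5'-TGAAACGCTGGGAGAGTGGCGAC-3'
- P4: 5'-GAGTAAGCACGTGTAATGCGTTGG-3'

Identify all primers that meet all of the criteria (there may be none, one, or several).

P4 only.

P1 (18 nt, A=4 T=4 G=7 C=3): longest run = 2 ✓; GC 10/18 = 55.6%, outside 38.0–53.2% ✗ — fails.
P2 (22 nt, A=7 T=5 G=3 C=7): longest run = 5, exceeds 4 ✗; GC 10/22 = 45.5% ✓ — fails.
P3 (23 nt, A=6 T=3 G=10 C=4): longest run = 3 ✓; GC 14/23 = 60.9%, outside 38.0–53.2% ✗ — fails.
P4 (24 nt, A=6 T=6 G=9 C=3): longest run = 2 ✓; GC 12/24 = 50.0% ✓ — passes.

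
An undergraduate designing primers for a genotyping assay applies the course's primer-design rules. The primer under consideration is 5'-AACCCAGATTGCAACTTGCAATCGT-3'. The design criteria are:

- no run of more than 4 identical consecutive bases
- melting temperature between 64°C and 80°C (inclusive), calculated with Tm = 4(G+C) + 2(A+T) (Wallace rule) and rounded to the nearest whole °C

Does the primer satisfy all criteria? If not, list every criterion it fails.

Base counts: A=8, T=6, G=4, C=7 (length 25).
homopolymer run: longest run = 3 ✓
Tm: Tm = 2·14 + 4·11 = 72°C ✓

Meets all criteria.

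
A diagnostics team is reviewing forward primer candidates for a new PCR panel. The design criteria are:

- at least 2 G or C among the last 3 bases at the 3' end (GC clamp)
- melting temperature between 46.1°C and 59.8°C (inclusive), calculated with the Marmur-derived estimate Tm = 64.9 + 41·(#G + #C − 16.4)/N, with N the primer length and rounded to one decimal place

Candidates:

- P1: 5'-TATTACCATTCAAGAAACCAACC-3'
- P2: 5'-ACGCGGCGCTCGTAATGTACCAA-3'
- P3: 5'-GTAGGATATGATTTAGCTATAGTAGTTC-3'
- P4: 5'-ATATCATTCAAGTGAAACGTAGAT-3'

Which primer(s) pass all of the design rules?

P1 (23 nt, A=10 T=5 G=1 C=7): 3' end ACC has 2 G/C ✓; Tm = 64.9 + 41·(8 − 16.4)/23 = 49.9°C ✓ — passes.
P2 (23 nt, A=6 T=4 G=6 C=7): 3' end CAA has 1 G/C, need ≥2 ✗; Tm = 64.9 + 41·(13 − 16.4)/23 = 58.8°C ✓ — fails.
P3 (28 nt, A=8 T=11 G=7 C=2): 3' end TTC has 1 G/C, need ≥2 ✗; Tm = 64.9 + 41·(9 − 16.4)/28 = 54.1°C ✓ — fails.
P4 (24 nt, A=10 T=7 G=4 C=3): 3' end GAT has 1 G/C, need ≥2 ✗; Tm = 64.9 + 41·(7 − 16.4)/24 = 48.8°C ✓ — fails.

P1 only.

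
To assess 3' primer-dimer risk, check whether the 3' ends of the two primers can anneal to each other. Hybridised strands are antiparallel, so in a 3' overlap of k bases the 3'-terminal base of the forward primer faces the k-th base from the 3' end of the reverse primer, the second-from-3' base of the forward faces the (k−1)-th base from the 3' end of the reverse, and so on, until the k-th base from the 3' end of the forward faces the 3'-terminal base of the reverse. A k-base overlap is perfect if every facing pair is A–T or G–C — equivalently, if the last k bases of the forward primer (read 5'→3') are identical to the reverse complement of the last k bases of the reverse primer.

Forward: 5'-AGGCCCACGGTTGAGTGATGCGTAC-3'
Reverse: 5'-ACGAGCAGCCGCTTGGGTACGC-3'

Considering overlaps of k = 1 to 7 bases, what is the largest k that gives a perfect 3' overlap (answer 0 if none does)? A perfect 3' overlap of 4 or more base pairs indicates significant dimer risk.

Longest perfect overlap: 6 complementary base pairs; significant dimer risk (threshold 4).

Last 7 bases (5'→3') — forward …TGCGTAC, reverse …GGTACGC.
Reverse complement of the reverse primer's last 7 bases: GCGTACC; its first k bases are the reverse complement of the reverse primer's last k bases, so a perfect k-base overlap needs the forward primer's last k bases to equal them.
Comparing (forward last k vs required): k=1: C vs G ✗; k=2: AC vs GC ✗; k=3: TAC vs GCG ✗; k=4: GTAC vs GCGT ✗; k=5: CGTAC vs GCGTA ✗; k=6: GCGTAC vs GCGTAC ✓; k=7: TGCGTAC vs GCGTACC ✗.
Only k = 6 is perfect, so the longest perfect 3' overlap is 6.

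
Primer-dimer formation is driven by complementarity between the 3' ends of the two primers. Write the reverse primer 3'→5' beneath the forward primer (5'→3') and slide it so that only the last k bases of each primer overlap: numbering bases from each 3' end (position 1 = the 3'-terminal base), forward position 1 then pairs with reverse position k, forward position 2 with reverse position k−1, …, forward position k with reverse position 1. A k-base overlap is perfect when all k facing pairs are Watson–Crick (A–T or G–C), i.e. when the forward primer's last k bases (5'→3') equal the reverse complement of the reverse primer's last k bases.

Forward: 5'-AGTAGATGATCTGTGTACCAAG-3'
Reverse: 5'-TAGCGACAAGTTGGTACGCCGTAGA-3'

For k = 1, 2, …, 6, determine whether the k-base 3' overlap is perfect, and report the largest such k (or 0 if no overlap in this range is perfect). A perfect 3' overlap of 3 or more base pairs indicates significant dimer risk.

Longest perfect overlap: 0 complementary base pairs; below the dimer-risk threshold (threshold 3).

Last 6 bases (5'→3') — forward …ACCAAG, reverse …CGTAGA.
Reverse complement of the reverse primer's last 6 bases: TCTACG; its first k bases are the reverse complement of the reverse primer's last k bases, so a perfect k-base overlap needs the forward primer's last k bases to equal them.
Comparing (forward last k vs required): k=1: G vs T ✗; k=2: AG vs TC ✗; k=3: AAG vs TCT ✗; k=4: CAAG vs TCTA ✗; k=5: CCAAG vs TCTAC ✗; k=6: ACCAAG vs TCTACG ✗.
No overlap length from 1 to 6 is perfect, so the longest perfect 3' overlap is 0.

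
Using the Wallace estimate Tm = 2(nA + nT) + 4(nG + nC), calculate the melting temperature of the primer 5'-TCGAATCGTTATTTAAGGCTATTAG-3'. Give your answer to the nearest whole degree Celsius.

66°C

Base counts: A=7, T=10, G=5, C=3 (length 25).
Tm = 2·(7+10) + 4·(5+3) = 2·17 + 4·8 = 34 + 32 = 66°C.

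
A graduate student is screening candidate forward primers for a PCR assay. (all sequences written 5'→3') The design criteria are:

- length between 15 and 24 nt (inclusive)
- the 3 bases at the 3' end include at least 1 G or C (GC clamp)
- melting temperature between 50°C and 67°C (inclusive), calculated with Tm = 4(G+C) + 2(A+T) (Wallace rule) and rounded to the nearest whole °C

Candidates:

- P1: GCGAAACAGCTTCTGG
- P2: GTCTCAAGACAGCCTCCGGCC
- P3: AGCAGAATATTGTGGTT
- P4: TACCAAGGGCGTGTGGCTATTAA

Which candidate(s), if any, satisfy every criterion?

P1 (16 nt, A=4 T=3 G=5 C=4): length 16 ✓; 3' end TGG has 2 G/C ✓; Tm = 2·7 + 4·9 = 50°C ✓ — passes.
P2 (21 nt, A=4 T=3 G=5 C=9): length 21 ✓; 3' end GCC has 3 G/C ✓; Tm = 2·7 + 4·14 = 70°C, outside 50–67°C ✗ — fails.
P3 (17 nt, A=5 T=6 G=5 C=1): length 17 ✓; 3' end GTT has 1 G/C ✓; Tm = 2·11 + 4·6 = 46°C, outside 50–67°C ✗ — fails.
P4 (23 nt, A=6 T=6 G=7 C=4): length 23 ✓; 3' end TAA has 0 G/C, need ≥1 ✗; Tm = 2·12 + 4·11 = 68°C, outside 50–67°C ✗ — fails.

P1 only.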